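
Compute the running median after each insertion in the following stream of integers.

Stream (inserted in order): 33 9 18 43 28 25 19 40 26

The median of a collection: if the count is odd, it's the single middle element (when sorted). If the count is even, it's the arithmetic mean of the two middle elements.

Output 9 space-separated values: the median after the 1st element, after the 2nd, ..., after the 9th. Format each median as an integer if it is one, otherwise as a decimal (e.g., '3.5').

Answer: 33 21 18 25.5 28 26.5 25 26.5 26

Derivation:
Step 1: insert 33 -> lo=[33] (size 1, max 33) hi=[] (size 0) -> median=33
Step 2: insert 9 -> lo=[9] (size 1, max 9) hi=[33] (size 1, min 33) -> median=21
Step 3: insert 18 -> lo=[9, 18] (size 2, max 18) hi=[33] (size 1, min 33) -> median=18
Step 4: insert 43 -> lo=[9, 18] (size 2, max 18) hi=[33, 43] (size 2, min 33) -> median=25.5
Step 5: insert 28 -> lo=[9, 18, 28] (size 3, max 28) hi=[33, 43] (size 2, min 33) -> median=28
Step 6: insert 25 -> lo=[9, 18, 25] (size 3, max 25) hi=[28, 33, 43] (size 3, min 28) -> median=26.5
Step 7: insert 19 -> lo=[9, 18, 19, 25] (size 4, max 25) hi=[28, 33, 43] (size 3, min 28) -> median=25
Step 8: insert 40 -> lo=[9, 18, 19, 25] (size 4, max 25) hi=[28, 33, 40, 43] (size 4, min 28) -> median=26.5
Step 9: insert 26 -> lo=[9, 18, 19, 25, 26] (size 5, max 26) hi=[28, 33, 40, 43] (size 4, min 28) -> median=26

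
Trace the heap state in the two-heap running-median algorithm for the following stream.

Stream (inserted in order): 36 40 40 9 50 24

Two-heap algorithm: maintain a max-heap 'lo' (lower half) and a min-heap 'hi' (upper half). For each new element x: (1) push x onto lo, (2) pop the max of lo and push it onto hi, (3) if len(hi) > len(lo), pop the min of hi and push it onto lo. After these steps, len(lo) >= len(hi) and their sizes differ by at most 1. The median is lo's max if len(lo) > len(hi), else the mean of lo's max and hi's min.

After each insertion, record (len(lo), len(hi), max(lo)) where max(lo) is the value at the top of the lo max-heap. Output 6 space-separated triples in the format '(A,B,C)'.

Answer: (1,0,36) (1,1,36) (2,1,40) (2,2,36) (3,2,40) (3,3,36)

Derivation:
Step 1: insert 36 -> lo=[36] hi=[] -> (len(lo)=1, len(hi)=0, max(lo)=36)
Step 2: insert 40 -> lo=[36] hi=[40] -> (len(lo)=1, len(hi)=1, max(lo)=36)
Step 3: insert 40 -> lo=[36, 40] hi=[40] -> (len(lo)=2, len(hi)=1, max(lo)=40)
Step 4: insert 9 -> lo=[9, 36] hi=[40, 40] -> (len(lo)=2, len(hi)=2, max(lo)=36)
Step 5: insert 50 -> lo=[9, 36, 40] hi=[40, 50] -> (len(lo)=3, len(hi)=2, max(lo)=40)
Step 6: insert 24 -> lo=[9, 24, 36] hi=[40, 40, 50] -> (len(lo)=3, len(hi)=3, max(lo)=36)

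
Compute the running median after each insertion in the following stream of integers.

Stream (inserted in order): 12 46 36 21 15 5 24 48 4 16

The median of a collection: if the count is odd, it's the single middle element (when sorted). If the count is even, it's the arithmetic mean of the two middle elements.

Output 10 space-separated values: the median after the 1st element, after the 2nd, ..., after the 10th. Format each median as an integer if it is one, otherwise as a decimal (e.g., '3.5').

Step 1: insert 12 -> lo=[12] (size 1, max 12) hi=[] (size 0) -> median=12
Step 2: insert 46 -> lo=[12] (size 1, max 12) hi=[46] (size 1, min 46) -> median=29
Step 3: insert 36 -> lo=[12, 36] (size 2, max 36) hi=[46] (size 1, min 46) -> median=36
Step 4: insert 21 -> lo=[12, 21] (size 2, max 21) hi=[36, 46] (size 2, min 36) -> median=28.5
Step 5: insert 15 -> lo=[12, 15, 21] (size 3, max 21) hi=[36, 46] (size 2, min 36) -> median=21
Step 6: insert 5 -> lo=[5, 12, 15] (size 3, max 15) hi=[21, 36, 46] (size 3, min 21) -> median=18
Step 7: insert 24 -> lo=[5, 12, 15, 21] (size 4, max 21) hi=[24, 36, 46] (size 3, min 24) -> median=21
Step 8: insert 48 -> lo=[5, 12, 15, 21] (size 4, max 21) hi=[24, 36, 46, 48] (size 4, min 24) -> median=22.5
Step 9: insert 4 -> lo=[4, 5, 12, 15, 21] (size 5, max 21) hi=[24, 36, 46, 48] (size 4, min 24) -> median=21
Step 10: insert 16 -> lo=[4, 5, 12, 15, 16] (size 5, max 16) hi=[21, 24, 36, 46, 48] (size 5, min 21) -> median=18.5

Answer: 12 29 36 28.5 21 18 21 22.5 21 18.5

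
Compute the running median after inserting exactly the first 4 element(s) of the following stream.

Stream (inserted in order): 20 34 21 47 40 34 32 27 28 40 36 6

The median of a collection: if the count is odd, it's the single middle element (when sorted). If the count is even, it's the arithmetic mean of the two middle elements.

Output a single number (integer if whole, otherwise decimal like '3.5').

Answer: 27.5

Derivation:
Step 1: insert 20 -> lo=[20] (size 1, max 20) hi=[] (size 0) -> median=20
Step 2: insert 34 -> lo=[20] (size 1, max 20) hi=[34] (size 1, min 34) -> median=27
Step 3: insert 21 -> lo=[20, 21] (size 2, max 21) hi=[34] (size 1, min 34) -> median=21
Step 4: insert 47 -> lo=[20, 21] (size 2, max 21) hi=[34, 47] (size 2, min 34) -> median=27.5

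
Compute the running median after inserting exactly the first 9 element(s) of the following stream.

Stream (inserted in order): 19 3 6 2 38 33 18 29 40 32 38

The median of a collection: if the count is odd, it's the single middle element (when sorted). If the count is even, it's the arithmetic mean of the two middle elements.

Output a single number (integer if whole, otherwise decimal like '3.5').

Step 1: insert 19 -> lo=[19] (size 1, max 19) hi=[] (size 0) -> median=19
Step 2: insert 3 -> lo=[3] (size 1, max 3) hi=[19] (size 1, min 19) -> median=11
Step 3: insert 6 -> lo=[3, 6] (size 2, max 6) hi=[19] (size 1, min 19) -> median=6
Step 4: insert 2 -> lo=[2, 3] (size 2, max 3) hi=[6, 19] (size 2, min 6) -> median=4.5
Step 5: insert 38 -> lo=[2, 3, 6] (size 3, max 6) hi=[19, 38] (size 2, min 19) -> median=6
Step 6: insert 33 -> lo=[2, 3, 6] (size 3, max 6) hi=[19, 33, 38] (size 3, min 19) -> median=12.5
Step 7: insert 18 -> lo=[2, 3, 6, 18] (size 4, max 18) hi=[19, 33, 38] (size 3, min 19) -> median=18
Step 8: insert 29 -> lo=[2, 3, 6, 18] (size 4, max 18) hi=[19, 29, 33, 38] (size 4, min 19) -> median=18.5
Step 9: insert 40 -> lo=[2, 3, 6, 18, 19] (size 5, max 19) hi=[29, 33, 38, 40] (size 4, min 29) -> median=19

Answer: 19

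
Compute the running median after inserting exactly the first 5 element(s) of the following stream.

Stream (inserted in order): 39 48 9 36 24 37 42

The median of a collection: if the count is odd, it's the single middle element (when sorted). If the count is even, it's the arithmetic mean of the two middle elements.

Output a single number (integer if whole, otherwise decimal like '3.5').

Answer: 36

Derivation:
Step 1: insert 39 -> lo=[39] (size 1, max 39) hi=[] (size 0) -> median=39
Step 2: insert 48 -> lo=[39] (size 1, max 39) hi=[48] (size 1, min 48) -> median=43.5
Step 3: insert 9 -> lo=[9, 39] (size 2, max 39) hi=[48] (size 1, min 48) -> median=39
Step 4: insert 36 -> lo=[9, 36] (size 2, max 36) hi=[39, 48] (size 2, min 39) -> median=37.5
Step 5: insert 24 -> lo=[9, 24, 36] (size 3, max 36) hi=[39, 48] (size 2, min 39) -> median=36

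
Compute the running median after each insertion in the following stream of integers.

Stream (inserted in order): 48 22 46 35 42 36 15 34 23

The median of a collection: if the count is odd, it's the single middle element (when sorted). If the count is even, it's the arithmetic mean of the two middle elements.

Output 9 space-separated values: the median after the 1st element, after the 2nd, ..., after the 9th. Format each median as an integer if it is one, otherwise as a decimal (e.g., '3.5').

Answer: 48 35 46 40.5 42 39 36 35.5 35

Derivation:
Step 1: insert 48 -> lo=[48] (size 1, max 48) hi=[] (size 0) -> median=48
Step 2: insert 22 -> lo=[22] (size 1, max 22) hi=[48] (size 1, min 48) -> median=35
Step 3: insert 46 -> lo=[22, 46] (size 2, max 46) hi=[48] (size 1, min 48) -> median=46
Step 4: insert 35 -> lo=[22, 35] (size 2, max 35) hi=[46, 48] (size 2, min 46) -> median=40.5
Step 5: insert 42 -> lo=[22, 35, 42] (size 3, max 42) hi=[46, 48] (size 2, min 46) -> median=42
Step 6: insert 36 -> lo=[22, 35, 36] (size 3, max 36) hi=[42, 46, 48] (size 3, min 42) -> median=39
Step 7: insert 15 -> lo=[15, 22, 35, 36] (size 4, max 36) hi=[42, 46, 48] (size 3, min 42) -> median=36
Step 8: insert 34 -> lo=[15, 22, 34, 35] (size 4, max 35) hi=[36, 42, 46, 48] (size 4, min 36) -> median=35.5
Step 9: insert 23 -> lo=[15, 22, 23, 34, 35] (size 5, max 35) hi=[36, 42, 46, 48] (size 4, min 36) -> median=35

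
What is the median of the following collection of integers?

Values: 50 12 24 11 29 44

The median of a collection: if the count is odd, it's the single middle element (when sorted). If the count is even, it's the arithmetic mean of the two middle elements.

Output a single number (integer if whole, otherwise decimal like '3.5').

Step 1: insert 50 -> lo=[50] (size 1, max 50) hi=[] (size 0) -> median=50
Step 2: insert 12 -> lo=[12] (size 1, max 12) hi=[50] (size 1, min 50) -> median=31
Step 3: insert 24 -> lo=[12, 24] (size 2, max 24) hi=[50] (size 1, min 50) -> median=24
Step 4: insert 11 -> lo=[11, 12] (size 2, max 12) hi=[24, 50] (size 2, min 24) -> median=18
Step 5: insert 29 -> lo=[11, 12, 24] (size 3, max 24) hi=[29, 50] (size 2, min 29) -> median=24
Step 6: insert 44 -> lo=[11, 12, 24] (size 3, max 24) hi=[29, 44, 50] (size 3, min 29) -> median=26.5

Answer: 26.5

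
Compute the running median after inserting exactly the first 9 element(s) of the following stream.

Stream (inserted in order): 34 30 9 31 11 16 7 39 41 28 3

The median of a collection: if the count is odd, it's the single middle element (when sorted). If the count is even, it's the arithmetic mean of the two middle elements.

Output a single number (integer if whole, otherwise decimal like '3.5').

Answer: 30

Derivation:
Step 1: insert 34 -> lo=[34] (size 1, max 34) hi=[] (size 0) -> median=34
Step 2: insert 30 -> lo=[30] (size 1, max 30) hi=[34] (size 1, min 34) -> median=32
Step 3: insert 9 -> lo=[9, 30] (size 2, max 30) hi=[34] (size 1, min 34) -> median=30
Step 4: insert 31 -> lo=[9, 30] (size 2, max 30) hi=[31, 34] (size 2, min 31) -> median=30.5
Step 5: insert 11 -> lo=[9, 11, 30] (size 3, max 30) hi=[31, 34] (size 2, min 31) -> median=30
Step 6: insert 16 -> lo=[9, 11, 16] (size 3, max 16) hi=[30, 31, 34] (size 3, min 30) -> median=23
Step 7: insert 7 -> lo=[7, 9, 11, 16] (size 4, max 16) hi=[30, 31, 34] (size 3, min 30) -> median=16
Step 8: insert 39 -> lo=[7, 9, 11, 16] (size 4, max 16) hi=[30, 31, 34, 39] (size 4, min 30) -> median=23
Step 9: insert 41 -> lo=[7, 9, 11, 16, 30] (size 5, max 30) hi=[31, 34, 39, 41] (size 4, min 31) -> median=30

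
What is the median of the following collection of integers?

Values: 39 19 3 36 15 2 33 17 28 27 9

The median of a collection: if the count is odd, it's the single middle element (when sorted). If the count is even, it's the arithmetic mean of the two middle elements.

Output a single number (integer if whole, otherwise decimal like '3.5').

Step 1: insert 39 -> lo=[39] (size 1, max 39) hi=[] (size 0) -> median=39
Step 2: insert 19 -> lo=[19] (size 1, max 19) hi=[39] (size 1, min 39) -> median=29
Step 3: insert 3 -> lo=[3, 19] (size 2, max 19) hi=[39] (size 1, min 39) -> median=19
Step 4: insert 36 -> lo=[3, 19] (size 2, max 19) hi=[36, 39] (size 2, min 36) -> median=27.5
Step 5: insert 15 -> lo=[3, 15, 19] (size 3, max 19) hi=[36, 39] (size 2, min 36) -> median=19
Step 6: insert 2 -> lo=[2, 3, 15] (size 3, max 15) hi=[19, 36, 39] (size 3, min 19) -> median=17
Step 7: insert 33 -> lo=[2, 3, 15, 19] (size 4, max 19) hi=[33, 36, 39] (size 3, min 33) -> median=19
Step 8: insert 17 -> lo=[2, 3, 15, 17] (size 4, max 17) hi=[19, 33, 36, 39] (size 4, min 19) -> median=18
Step 9: insert 28 -> lo=[2, 3, 15, 17, 19] (size 5, max 19) hi=[28, 33, 36, 39] (size 4, min 28) -> median=19
Step 10: insert 27 -> lo=[2, 3, 15, 17, 19] (size 5, max 19) hi=[27, 28, 33, 36, 39] (size 5, min 27) -> median=23
Step 11: insert 9 -> lo=[2, 3, 9, 15, 17, 19] (size 6, max 19) hi=[27, 28, 33, 36, 39] (size 5, min 27) -> median=19

Answer: 19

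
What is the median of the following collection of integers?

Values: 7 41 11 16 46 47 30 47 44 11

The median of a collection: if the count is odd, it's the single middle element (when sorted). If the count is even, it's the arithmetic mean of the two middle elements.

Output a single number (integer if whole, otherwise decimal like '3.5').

Step 1: insert 7 -> lo=[7] (size 1, max 7) hi=[] (size 0) -> median=7
Step 2: insert 41 -> lo=[7] (size 1, max 7) hi=[41] (size 1, min 41) -> median=24
Step 3: insert 11 -> lo=[7, 11] (size 2, max 11) hi=[41] (size 1, min 41) -> median=11
Step 4: insert 16 -> lo=[7, 11] (size 2, max 11) hi=[16, 41] (size 2, min 16) -> median=13.5
Step 5: insert 46 -> lo=[7, 11, 16] (size 3, max 16) hi=[41, 46] (size 2, min 41) -> median=16
Step 6: insert 47 -> lo=[7, 11, 16] (size 3, max 16) hi=[41, 46, 47] (size 3, min 41) -> median=28.5
Step 7: insert 30 -> lo=[7, 11, 16, 30] (size 4, max 30) hi=[41, 46, 47] (size 3, min 41) -> median=30
Step 8: insert 47 -> lo=[7, 11, 16, 30] (size 4, max 30) hi=[41, 46, 47, 47] (size 4, min 41) -> median=35.5
Step 9: insert 44 -> lo=[7, 11, 16, 30, 41] (size 5, max 41) hi=[44, 46, 47, 47] (size 4, min 44) -> median=41
Step 10: insert 11 -> lo=[7, 11, 11, 16, 30] (size 5, max 30) hi=[41, 44, 46, 47, 47] (size 5, min 41) -> median=35.5

Answer: 35.5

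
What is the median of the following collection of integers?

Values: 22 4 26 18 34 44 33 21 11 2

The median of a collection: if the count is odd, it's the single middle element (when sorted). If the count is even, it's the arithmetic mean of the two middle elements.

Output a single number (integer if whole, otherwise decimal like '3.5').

Step 1: insert 22 -> lo=[22] (size 1, max 22) hi=[] (size 0) -> median=22
Step 2: insert 4 -> lo=[4] (size 1, max 4) hi=[22] (size 1, min 22) -> median=13
Step 3: insert 26 -> lo=[4, 22] (size 2, max 22) hi=[26] (size 1, min 26) -> median=22
Step 4: insert 18 -> lo=[4, 18] (size 2, max 18) hi=[22, 26] (size 2, min 22) -> median=20
Step 5: insert 34 -> lo=[4, 18, 22] (size 3, max 22) hi=[26, 34] (size 2, min 26) -> median=22
Step 6: insert 44 -> lo=[4, 18, 22] (size 3, max 22) hi=[26, 34, 44] (size 3, min 26) -> median=24
Step 7: insert 33 -> lo=[4, 18, 22, 26] (size 4, max 26) hi=[33, 34, 44] (size 3, min 33) -> median=26
Step 8: insert 21 -> lo=[4, 18, 21, 22] (size 4, max 22) hi=[26, 33, 34, 44] (size 4, min 26) -> median=24
Step 9: insert 11 -> lo=[4, 11, 18, 21, 22] (size 5, max 22) hi=[26, 33, 34, 44] (size 4, min 26) -> median=22
Step 10: insert 2 -> lo=[2, 4, 11, 18, 21] (size 5, max 21) hi=[22, 26, 33, 34, 44] (size 5, min 22) -> median=21.5

Answer: 21.5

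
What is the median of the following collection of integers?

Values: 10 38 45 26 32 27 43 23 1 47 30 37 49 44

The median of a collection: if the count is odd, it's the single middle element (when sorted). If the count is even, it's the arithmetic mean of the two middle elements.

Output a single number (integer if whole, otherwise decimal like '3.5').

Step 1: insert 10 -> lo=[10] (size 1, max 10) hi=[] (size 0) -> median=10
Step 2: insert 38 -> lo=[10] (size 1, max 10) hi=[38] (size 1, min 38) -> median=24
Step 3: insert 45 -> lo=[10, 38] (size 2, max 38) hi=[45] (size 1, min 45) -> median=38
Step 4: insert 26 -> lo=[10, 26] (size 2, max 26) hi=[38, 45] (size 2, min 38) -> median=32
Step 5: insert 32 -> lo=[10, 26, 32] (size 3, max 32) hi=[38, 45] (size 2, min 38) -> median=32
Step 6: insert 27 -> lo=[10, 26, 27] (size 3, max 27) hi=[32, 38, 45] (size 3, min 32) -> median=29.5
Step 7: insert 43 -> lo=[10, 26, 27, 32] (size 4, max 32) hi=[38, 43, 45] (size 3, min 38) -> median=32
Step 8: insert 23 -> lo=[10, 23, 26, 27] (size 4, max 27) hi=[32, 38, 43, 45] (size 4, min 32) -> median=29.5
Step 9: insert 1 -> lo=[1, 10, 23, 26, 27] (size 5, max 27) hi=[32, 38, 43, 45] (size 4, min 32) -> median=27
Step 10: insert 47 -> lo=[1, 10, 23, 26, 27] (size 5, max 27) hi=[32, 38, 43, 45, 47] (size 5, min 32) -> median=29.5
Step 11: insert 30 -> lo=[1, 10, 23, 26, 27, 30] (size 6, max 30) hi=[32, 38, 43, 45, 47] (size 5, min 32) -> median=30
Step 12: insert 37 -> lo=[1, 10, 23, 26, 27, 30] (size 6, max 30) hi=[32, 37, 38, 43, 45, 47] (size 6, min 32) -> median=31
Step 13: insert 49 -> lo=[1, 10, 23, 26, 27, 30, 32] (size 7, max 32) hi=[37, 38, 43, 45, 47, 49] (size 6, min 37) -> median=32
Step 14: insert 44 -> lo=[1, 10, 23, 26, 27, 30, 32] (size 7, max 32) hi=[37, 38, 43, 44, 45, 47, 49] (size 7, min 37) -> median=34.5

Answer: 34.5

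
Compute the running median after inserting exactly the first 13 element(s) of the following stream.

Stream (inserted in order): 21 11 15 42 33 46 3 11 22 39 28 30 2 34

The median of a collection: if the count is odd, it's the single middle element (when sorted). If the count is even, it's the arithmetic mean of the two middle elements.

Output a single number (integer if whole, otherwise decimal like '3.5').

Answer: 22

Derivation:
Step 1: insert 21 -> lo=[21] (size 1, max 21) hi=[] (size 0) -> median=21
Step 2: insert 11 -> lo=[11] (size 1, max 11) hi=[21] (size 1, min 21) -> median=16
Step 3: insert 15 -> lo=[11, 15] (size 2, max 15) hi=[21] (size 1, min 21) -> median=15
Step 4: insert 42 -> lo=[11, 15] (size 2, max 15) hi=[21, 42] (size 2, min 21) -> median=18
Step 5: insert 33 -> lo=[11, 15, 21] (size 3, max 21) hi=[33, 42] (size 2, min 33) -> median=21
Step 6: insert 46 -> lo=[11, 15, 21] (size 3, max 21) hi=[33, 42, 46] (size 3, min 33) -> median=27
Step 7: insert 3 -> lo=[3, 11, 15, 21] (size 4, max 21) hi=[33, 42, 46] (size 3, min 33) -> median=21
Step 8: insert 11 -> lo=[3, 11, 11, 15] (size 4, max 15) hi=[21, 33, 42, 46] (size 4, min 21) -> median=18
Step 9: insert 22 -> lo=[3, 11, 11, 15, 21] (size 5, max 21) hi=[22, 33, 42, 46] (size 4, min 22) -> median=21
Step 10: insert 39 -> lo=[3, 11, 11, 15, 21] (size 5, max 21) hi=[22, 33, 39, 42, 46] (size 5, min 22) -> median=21.5
Step 11: insert 28 -> lo=[3, 11, 11, 15, 21, 22] (size 6, max 22) hi=[28, 33, 39, 42, 46] (size 5, min 28) -> median=22
Step 12: insert 30 -> lo=[3, 11, 11, 15, 21, 22] (size 6, max 22) hi=[28, 30, 33, 39, 42, 46] (size 6, min 28) -> median=25
Step 13: insert 2 -> lo=[2, 3, 11, 11, 15, 21, 22] (size 7, max 22) hi=[28, 30, 33, 39, 42, 46] (size 6, min 28) -> median=22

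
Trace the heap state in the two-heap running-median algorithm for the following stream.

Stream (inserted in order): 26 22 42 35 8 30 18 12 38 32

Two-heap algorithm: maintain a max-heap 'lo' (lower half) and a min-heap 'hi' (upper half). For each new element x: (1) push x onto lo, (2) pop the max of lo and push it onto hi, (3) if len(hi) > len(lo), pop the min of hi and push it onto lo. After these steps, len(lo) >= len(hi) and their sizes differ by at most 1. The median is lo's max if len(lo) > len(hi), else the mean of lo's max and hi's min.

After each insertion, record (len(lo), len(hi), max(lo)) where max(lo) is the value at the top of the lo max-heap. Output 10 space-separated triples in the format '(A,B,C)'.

Answer: (1,0,26) (1,1,22) (2,1,26) (2,2,26) (3,2,26) (3,3,26) (4,3,26) (4,4,22) (5,4,26) (5,5,26)

Derivation:
Step 1: insert 26 -> lo=[26] hi=[] -> (len(lo)=1, len(hi)=0, max(lo)=26)
Step 2: insert 22 -> lo=[22] hi=[26] -> (len(lo)=1, len(hi)=1, max(lo)=22)
Step 3: insert 42 -> lo=[22, 26] hi=[42] -> (len(lo)=2, len(hi)=1, max(lo)=26)
Step 4: insert 35 -> lo=[22, 26] hi=[35, 42] -> (len(lo)=2, len(hi)=2, max(lo)=26)
Step 5: insert 8 -> lo=[8, 22, 26] hi=[35, 42] -> (len(lo)=3, len(hi)=2, max(lo)=26)
Step 6: insert 30 -> lo=[8, 22, 26] hi=[30, 35, 42] -> (len(lo)=3, len(hi)=3, max(lo)=26)
Step 7: insert 18 -> lo=[8, 18, 22, 26] hi=[30, 35, 42] -> (len(lo)=4, len(hi)=3, max(lo)=26)
Step 8: insert 12 -> lo=[8, 12, 18, 22] hi=[26, 30, 35, 42] -> (len(lo)=4, len(hi)=4, max(lo)=22)
Step 9: insert 38 -> lo=[8, 12, 18, 22, 26] hi=[30, 35, 38, 42] -> (len(lo)=5, len(hi)=4, max(lo)=26)
Step 10: insert 32 -> lo=[8, 12, 18, 22, 26] hi=[30, 32, 35, 38, 42] -> (len(lo)=5, len(hi)=5, max(lo)=26)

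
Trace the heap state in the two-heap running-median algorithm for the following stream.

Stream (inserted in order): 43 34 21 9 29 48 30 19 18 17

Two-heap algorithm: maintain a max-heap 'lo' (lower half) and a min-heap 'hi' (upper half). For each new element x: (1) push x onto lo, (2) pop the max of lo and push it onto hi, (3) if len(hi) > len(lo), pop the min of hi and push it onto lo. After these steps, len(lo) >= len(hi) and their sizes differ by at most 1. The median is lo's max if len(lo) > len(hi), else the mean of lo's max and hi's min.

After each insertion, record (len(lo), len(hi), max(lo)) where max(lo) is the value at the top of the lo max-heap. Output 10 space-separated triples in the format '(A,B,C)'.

Answer: (1,0,43) (1,1,34) (2,1,34) (2,2,21) (3,2,29) (3,3,29) (4,3,30) (4,4,29) (5,4,29) (5,5,21)

Derivation:
Step 1: insert 43 -> lo=[43] hi=[] -> (len(lo)=1, len(hi)=0, max(lo)=43)
Step 2: insert 34 -> lo=[34] hi=[43] -> (len(lo)=1, len(hi)=1, max(lo)=34)
Step 3: insert 21 -> lo=[21, 34] hi=[43] -> (len(lo)=2, len(hi)=1, max(lo)=34)
Step 4: insert 9 -> lo=[9, 21] hi=[34, 43] -> (len(lo)=2, len(hi)=2, max(lo)=21)
Step 5: insert 29 -> lo=[9, 21, 29] hi=[34, 43] -> (len(lo)=3, len(hi)=2, max(lo)=29)
Step 6: insert 48 -> lo=[9, 21, 29] hi=[34, 43, 48] -> (len(lo)=3, len(hi)=3, max(lo)=29)
Step 7: insert 30 -> lo=[9, 21, 29, 30] hi=[34, 43, 48] -> (len(lo)=4, len(hi)=3, max(lo)=30)
Step 8: insert 19 -> lo=[9, 19, 21, 29] hi=[30, 34, 43, 48] -> (len(lo)=4, len(hi)=4, max(lo)=29)
Step 9: insert 18 -> lo=[9, 18, 19, 21, 29] hi=[30, 34, 43, 48] -> (len(lo)=5, len(hi)=4, max(lo)=29)
Step 10: insert 17 -> lo=[9, 17, 18, 19, 21] hi=[29, 30, 34, 43, 48] -> (len(lo)=5, len(hi)=5, max(lo)=21)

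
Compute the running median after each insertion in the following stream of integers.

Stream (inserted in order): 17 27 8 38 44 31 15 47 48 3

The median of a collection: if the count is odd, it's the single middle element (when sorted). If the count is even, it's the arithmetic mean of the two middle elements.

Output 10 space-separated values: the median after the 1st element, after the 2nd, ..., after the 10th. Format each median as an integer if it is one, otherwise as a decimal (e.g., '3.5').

Answer: 17 22 17 22 27 29 27 29 31 29

Derivation:
Step 1: insert 17 -> lo=[17] (size 1, max 17) hi=[] (size 0) -> median=17
Step 2: insert 27 -> lo=[17] (size 1, max 17) hi=[27] (size 1, min 27) -> median=22
Step 3: insert 8 -> lo=[8, 17] (size 2, max 17) hi=[27] (size 1, min 27) -> median=17
Step 4: insert 38 -> lo=[8, 17] (size 2, max 17) hi=[27, 38] (size 2, min 27) -> median=22
Step 5: insert 44 -> lo=[8, 17, 27] (size 3, max 27) hi=[38, 44] (size 2, min 38) -> median=27
Step 6: insert 31 -> lo=[8, 17, 27] (size 3, max 27) hi=[31, 38, 44] (size 3, min 31) -> median=29
Step 7: insert 15 -> lo=[8, 15, 17, 27] (size 4, max 27) hi=[31, 38, 44] (size 3, min 31) -> median=27
Step 8: insert 47 -> lo=[8, 15, 17, 27] (size 4, max 27) hi=[31, 38, 44, 47] (size 4, min 31) -> median=29
Step 9: insert 48 -> lo=[8, 15, 17, 27, 31] (size 5, max 31) hi=[38, 44, 47, 48] (size 4, min 38) -> median=31
Step 10: insert 3 -> lo=[3, 8, 15, 17, 27] (size 5, max 27) hi=[31, 38, 44, 47, 48] (size 5, min 31) -> median=29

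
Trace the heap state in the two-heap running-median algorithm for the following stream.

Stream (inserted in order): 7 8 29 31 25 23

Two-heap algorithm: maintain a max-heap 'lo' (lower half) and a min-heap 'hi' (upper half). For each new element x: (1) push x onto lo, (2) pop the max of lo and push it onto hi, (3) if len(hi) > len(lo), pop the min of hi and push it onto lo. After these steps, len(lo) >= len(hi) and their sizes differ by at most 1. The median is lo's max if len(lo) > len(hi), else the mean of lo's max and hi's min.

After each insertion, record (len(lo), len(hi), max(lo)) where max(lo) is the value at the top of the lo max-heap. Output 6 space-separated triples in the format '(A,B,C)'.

Step 1: insert 7 -> lo=[7] hi=[] -> (len(lo)=1, len(hi)=0, max(lo)=7)
Step 2: insert 8 -> lo=[7] hi=[8] -> (len(lo)=1, len(hi)=1, max(lo)=7)
Step 3: insert 29 -> lo=[7, 8] hi=[29] -> (len(lo)=2, len(hi)=1, max(lo)=8)
Step 4: insert 31 -> lo=[7, 8] hi=[29, 31] -> (len(lo)=2, len(hi)=2, max(lo)=8)
Step 5: insert 25 -> lo=[7, 8, 25] hi=[29, 31] -> (len(lo)=3, len(hi)=2, max(lo)=25)
Step 6: insert 23 -> lo=[7, 8, 23] hi=[25, 29, 31] -> (len(lo)=3, len(hi)=3, max(lo)=23)

Answer: (1,0,7) (1,1,7) (2,1,8) (2,2,8) (3,2,25) (3,3,23)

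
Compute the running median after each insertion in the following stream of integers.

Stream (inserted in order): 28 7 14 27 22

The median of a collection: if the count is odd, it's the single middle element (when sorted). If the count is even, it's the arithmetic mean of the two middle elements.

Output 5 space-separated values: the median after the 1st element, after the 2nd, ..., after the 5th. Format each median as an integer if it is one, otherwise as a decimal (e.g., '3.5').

Answer: 28 17.5 14 20.5 22

Derivation:
Step 1: insert 28 -> lo=[28] (size 1, max 28) hi=[] (size 0) -> median=28
Step 2: insert 7 -> lo=[7] (size 1, max 7) hi=[28] (size 1, min 28) -> median=17.5
Step 3: insert 14 -> lo=[7, 14] (size 2, max 14) hi=[28] (size 1, min 28) -> median=14
Step 4: insert 27 -> lo=[7, 14] (size 2, max 14) hi=[27, 28] (size 2, min 27) -> median=20.5
Step 5: insert 22 -> lo=[7, 14, 22] (size 3, max 22) hi=[27, 28] (size 2, min 27) -> median=22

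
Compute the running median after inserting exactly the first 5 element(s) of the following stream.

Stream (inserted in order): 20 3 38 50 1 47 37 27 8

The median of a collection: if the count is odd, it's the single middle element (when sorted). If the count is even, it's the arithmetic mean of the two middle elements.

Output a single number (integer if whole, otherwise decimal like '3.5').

Answer: 20

Derivation:
Step 1: insert 20 -> lo=[20] (size 1, max 20) hi=[] (size 0) -> median=20
Step 2: insert 3 -> lo=[3] (size 1, max 3) hi=[20] (size 1, min 20) -> median=11.5
Step 3: insert 38 -> lo=[3, 20] (size 2, max 20) hi=[38] (size 1, min 38) -> median=20
Step 4: insert 50 -> lo=[3, 20] (size 2, max 20) hi=[38, 50] (size 2, min 38) -> median=29
Step 5: insert 1 -> lo=[1, 3, 20] (size 3, max 20) hi=[38, 50] (size 2, min 38) -> median=20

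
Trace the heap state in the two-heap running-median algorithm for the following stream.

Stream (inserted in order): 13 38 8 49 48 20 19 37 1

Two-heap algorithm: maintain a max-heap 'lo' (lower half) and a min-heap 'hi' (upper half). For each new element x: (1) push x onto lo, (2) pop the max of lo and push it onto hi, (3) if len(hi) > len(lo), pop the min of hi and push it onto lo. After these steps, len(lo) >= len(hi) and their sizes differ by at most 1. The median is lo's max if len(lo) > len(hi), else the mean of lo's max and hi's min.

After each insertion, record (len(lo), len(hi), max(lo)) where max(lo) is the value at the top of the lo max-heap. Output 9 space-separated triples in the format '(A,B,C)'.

Step 1: insert 13 -> lo=[13] hi=[] -> (len(lo)=1, len(hi)=0, max(lo)=13)
Step 2: insert 38 -> lo=[13] hi=[38] -> (len(lo)=1, len(hi)=1, max(lo)=13)
Step 3: insert 8 -> lo=[8, 13] hi=[38] -> (len(lo)=2, len(hi)=1, max(lo)=13)
Step 4: insert 49 -> lo=[8, 13] hi=[38, 49] -> (len(lo)=2, len(hi)=2, max(lo)=13)
Step 5: insert 48 -> lo=[8, 13, 38] hi=[48, 49] -> (len(lo)=3, len(hi)=2, max(lo)=38)
Step 6: insert 20 -> lo=[8, 13, 20] hi=[38, 48, 49] -> (len(lo)=3, len(hi)=3, max(lo)=20)
Step 7: insert 19 -> lo=[8, 13, 19, 20] hi=[38, 48, 49] -> (len(lo)=4, len(hi)=3, max(lo)=20)
Step 8: insert 37 -> lo=[8, 13, 19, 20] hi=[37, 38, 48, 49] -> (len(lo)=4, len(hi)=4, max(lo)=20)
Step 9: insert 1 -> lo=[1, 8, 13, 19, 20] hi=[37, 38, 48, 49] -> (len(lo)=5, len(hi)=4, max(lo)=20)

Answer: (1,0,13) (1,1,13) (2,1,13) (2,2,13) (3,2,38) (3,3,20) (4,3,20) (4,4,20) (5,4,20)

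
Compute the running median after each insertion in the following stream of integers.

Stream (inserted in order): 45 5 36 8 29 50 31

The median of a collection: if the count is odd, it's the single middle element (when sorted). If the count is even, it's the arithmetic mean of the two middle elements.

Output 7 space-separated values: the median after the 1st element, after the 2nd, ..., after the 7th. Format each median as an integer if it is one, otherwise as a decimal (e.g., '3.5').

Step 1: insert 45 -> lo=[45] (size 1, max 45) hi=[] (size 0) -> median=45
Step 2: insert 5 -> lo=[5] (size 1, max 5) hi=[45] (size 1, min 45) -> median=25
Step 3: insert 36 -> lo=[5, 36] (size 2, max 36) hi=[45] (size 1, min 45) -> median=36
Step 4: insert 8 -> lo=[5, 8] (size 2, max 8) hi=[36, 45] (size 2, min 36) -> median=22
Step 5: insert 29 -> lo=[5, 8, 29] (size 3, max 29) hi=[36, 45] (size 2, min 36) -> median=29
Step 6: insert 50 -> lo=[5, 8, 29] (size 3, max 29) hi=[36, 45, 50] (size 3, min 36) -> median=32.5
Step 7: insert 31 -> lo=[5, 8, 29, 31] (size 4, max 31) hi=[36, 45, 50] (size 3, min 36) -> median=31

Answer: 45 25 36 22 29 32.5 31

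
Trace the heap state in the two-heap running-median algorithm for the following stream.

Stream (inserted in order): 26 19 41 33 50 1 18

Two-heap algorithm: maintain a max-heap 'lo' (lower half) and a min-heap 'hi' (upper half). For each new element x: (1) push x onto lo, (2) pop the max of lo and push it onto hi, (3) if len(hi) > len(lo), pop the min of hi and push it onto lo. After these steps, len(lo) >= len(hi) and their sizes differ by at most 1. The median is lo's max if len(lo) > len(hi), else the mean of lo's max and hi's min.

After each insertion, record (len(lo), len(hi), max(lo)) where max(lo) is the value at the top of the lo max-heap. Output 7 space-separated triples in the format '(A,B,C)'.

Step 1: insert 26 -> lo=[26] hi=[] -> (len(lo)=1, len(hi)=0, max(lo)=26)
Step 2: insert 19 -> lo=[19] hi=[26] -> (len(lo)=1, len(hi)=1, max(lo)=19)
Step 3: insert 41 -> lo=[19, 26] hi=[41] -> (len(lo)=2, len(hi)=1, max(lo)=26)
Step 4: insert 33 -> lo=[19, 26] hi=[33, 41] -> (len(lo)=2, len(hi)=2, max(lo)=26)
Step 5: insert 50 -> lo=[19, 26, 33] hi=[41, 50] -> (len(lo)=3, len(hi)=2, max(lo)=33)
Step 6: insert 1 -> lo=[1, 19, 26] hi=[33, 41, 50] -> (len(lo)=3, len(hi)=3, max(lo)=26)
Step 7: insert 18 -> lo=[1, 18, 19, 26] hi=[33, 41, 50] -> (len(lo)=4, len(hi)=3, max(lo)=26)

Answer: (1,0,26) (1,1,19) (2,1,26) (2,2,26) (3,2,33) (3,3,26) (4,3,26)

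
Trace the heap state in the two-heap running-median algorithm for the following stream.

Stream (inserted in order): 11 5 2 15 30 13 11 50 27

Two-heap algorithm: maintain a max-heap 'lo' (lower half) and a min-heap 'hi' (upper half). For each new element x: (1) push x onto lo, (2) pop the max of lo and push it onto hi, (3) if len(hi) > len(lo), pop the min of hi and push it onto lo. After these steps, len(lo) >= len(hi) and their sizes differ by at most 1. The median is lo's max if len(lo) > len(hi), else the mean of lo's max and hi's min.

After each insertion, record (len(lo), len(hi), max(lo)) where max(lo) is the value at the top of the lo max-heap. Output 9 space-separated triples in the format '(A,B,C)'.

Step 1: insert 11 -> lo=[11] hi=[] -> (len(lo)=1, len(hi)=0, max(lo)=11)
Step 2: insert 5 -> lo=[5] hi=[11] -> (len(lo)=1, len(hi)=1, max(lo)=5)
Step 3: insert 2 -> lo=[2, 5] hi=[11] -> (len(lo)=2, len(hi)=1, max(lo)=5)
Step 4: insert 15 -> lo=[2, 5] hi=[11, 15] -> (len(lo)=2, len(hi)=2, max(lo)=5)
Step 5: insert 30 -> lo=[2, 5, 11] hi=[15, 30] -> (len(lo)=3, len(hi)=2, max(lo)=11)
Step 6: insert 13 -> lo=[2, 5, 11] hi=[13, 15, 30] -> (len(lo)=3, len(hi)=3, max(lo)=11)
Step 7: insert 11 -> lo=[2, 5, 11, 11] hi=[13, 15, 30] -> (len(lo)=4, len(hi)=3, max(lo)=11)
Step 8: insert 50 -> lo=[2, 5, 11, 11] hi=[13, 15, 30, 50] -> (len(lo)=4, len(hi)=4, max(lo)=11)
Step 9: insert 27 -> lo=[2, 5, 11, 11, 13] hi=[15, 27, 30, 50] -> (len(lo)=5, len(hi)=4, max(lo)=13)

Answer: (1,0,11) (1,1,5) (2,1,5) (2,2,5) (3,2,11) (3,3,11) (4,3,11) (4,4,11) (5,4,13)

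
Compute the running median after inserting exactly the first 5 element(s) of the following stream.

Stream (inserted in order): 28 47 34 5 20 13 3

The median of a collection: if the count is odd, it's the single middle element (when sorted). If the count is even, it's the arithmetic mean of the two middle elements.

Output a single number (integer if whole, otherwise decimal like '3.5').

Step 1: insert 28 -> lo=[28] (size 1, max 28) hi=[] (size 0) -> median=28
Step 2: insert 47 -> lo=[28] (size 1, max 28) hi=[47] (size 1, min 47) -> median=37.5
Step 3: insert 34 -> lo=[28, 34] (size 2, max 34) hi=[47] (size 1, min 47) -> median=34
Step 4: insert 5 -> lo=[5, 28] (size 2, max 28) hi=[34, 47] (size 2, min 34) -> median=31
Step 5: insert 20 -> lo=[5, 20, 28] (size 3, max 28) hi=[34, 47] (size 2, min 34) -> median=28

Answer: 28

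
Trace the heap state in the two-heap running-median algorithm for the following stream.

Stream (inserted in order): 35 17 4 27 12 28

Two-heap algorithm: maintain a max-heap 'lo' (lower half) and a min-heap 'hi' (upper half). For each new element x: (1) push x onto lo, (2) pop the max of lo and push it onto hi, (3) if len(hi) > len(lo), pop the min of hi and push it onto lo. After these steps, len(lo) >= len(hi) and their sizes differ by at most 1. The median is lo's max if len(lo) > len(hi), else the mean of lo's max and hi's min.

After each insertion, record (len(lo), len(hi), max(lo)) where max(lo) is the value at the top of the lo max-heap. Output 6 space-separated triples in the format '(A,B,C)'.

Answer: (1,0,35) (1,1,17) (2,1,17) (2,2,17) (3,2,17) (3,3,17)

Derivation:
Step 1: insert 35 -> lo=[35] hi=[] -> (len(lo)=1, len(hi)=0, max(lo)=35)
Step 2: insert 17 -> lo=[17] hi=[35] -> (len(lo)=1, len(hi)=1, max(lo)=17)
Step 3: insert 4 -> lo=[4, 17] hi=[35] -> (len(lo)=2, len(hi)=1, max(lo)=17)
Step 4: insert 27 -> lo=[4, 17] hi=[27, 35] -> (len(lo)=2, len(hi)=2, max(lo)=17)
Step 5: insert 12 -> lo=[4, 12, 17] hi=[27, 35] -> (len(lo)=3, len(hi)=2, max(lo)=17)
Step 6: insert 28 -> lo=[4, 12, 17] hi=[27, 28, 35] -> (len(lo)=3, len(hi)=3, max(lo)=17)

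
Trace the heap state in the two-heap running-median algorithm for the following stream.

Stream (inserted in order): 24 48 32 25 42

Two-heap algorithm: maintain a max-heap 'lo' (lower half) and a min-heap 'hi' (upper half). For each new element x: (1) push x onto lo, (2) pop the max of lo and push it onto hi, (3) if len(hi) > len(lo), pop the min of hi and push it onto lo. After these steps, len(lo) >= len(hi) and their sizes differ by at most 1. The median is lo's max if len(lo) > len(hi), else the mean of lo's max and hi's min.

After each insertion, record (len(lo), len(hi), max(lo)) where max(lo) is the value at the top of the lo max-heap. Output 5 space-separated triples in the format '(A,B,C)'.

Step 1: insert 24 -> lo=[24] hi=[] -> (len(lo)=1, len(hi)=0, max(lo)=24)
Step 2: insert 48 -> lo=[24] hi=[48] -> (len(lo)=1, len(hi)=1, max(lo)=24)
Step 3: insert 32 -> lo=[24, 32] hi=[48] -> (len(lo)=2, len(hi)=1, max(lo)=32)
Step 4: insert 25 -> lo=[24, 25] hi=[32, 48] -> (len(lo)=2, len(hi)=2, max(lo)=25)
Step 5: insert 42 -> lo=[24, 25, 32] hi=[42, 48] -> (len(lo)=3, len(hi)=2, max(lo)=32)

Answer: (1,0,24) (1,1,24) (2,1,32) (2,2,25) (3,2,32)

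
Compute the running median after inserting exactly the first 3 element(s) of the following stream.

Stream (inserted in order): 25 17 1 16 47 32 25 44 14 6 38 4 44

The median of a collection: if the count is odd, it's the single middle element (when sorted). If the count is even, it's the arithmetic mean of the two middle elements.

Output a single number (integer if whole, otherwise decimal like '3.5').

Step 1: insert 25 -> lo=[25] (size 1, max 25) hi=[] (size 0) -> median=25
Step 2: insert 17 -> lo=[17] (size 1, max 17) hi=[25] (size 1, min 25) -> median=21
Step 3: insert 1 -> lo=[1, 17] (size 2, max 17) hi=[25] (size 1, min 25) -> median=17

Answer: 17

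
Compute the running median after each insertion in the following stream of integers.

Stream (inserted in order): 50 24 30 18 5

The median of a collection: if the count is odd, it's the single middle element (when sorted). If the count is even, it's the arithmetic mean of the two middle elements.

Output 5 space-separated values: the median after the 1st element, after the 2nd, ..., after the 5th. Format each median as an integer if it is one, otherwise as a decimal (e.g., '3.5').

Answer: 50 37 30 27 24

Derivation:
Step 1: insert 50 -> lo=[50] (size 1, max 50) hi=[] (size 0) -> median=50
Step 2: insert 24 -> lo=[24] (size 1, max 24) hi=[50] (size 1, min 50) -> median=37
Step 3: insert 30 -> lo=[24, 30] (size 2, max 30) hi=[50] (size 1, min 50) -> median=30
Step 4: insert 18 -> lo=[18, 24] (size 2, max 24) hi=[30, 50] (size 2, min 30) -> median=27
Step 5: insert 5 -> lo=[5, 18, 24] (size 3, max 24) hi=[30, 50] (size 2, min 30) -> median=24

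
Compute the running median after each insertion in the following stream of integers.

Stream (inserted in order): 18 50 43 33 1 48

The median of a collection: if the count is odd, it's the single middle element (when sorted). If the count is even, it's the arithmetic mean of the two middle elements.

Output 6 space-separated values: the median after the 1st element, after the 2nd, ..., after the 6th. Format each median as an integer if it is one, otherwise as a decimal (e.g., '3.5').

Step 1: insert 18 -> lo=[18] (size 1, max 18) hi=[] (size 0) -> median=18
Step 2: insert 50 -> lo=[18] (size 1, max 18) hi=[50] (size 1, min 50) -> median=34
Step 3: insert 43 -> lo=[18, 43] (size 2, max 43) hi=[50] (size 1, min 50) -> median=43
Step 4: insert 33 -> lo=[18, 33] (size 2, max 33) hi=[43, 50] (size 2, min 43) -> median=38
Step 5: insert 1 -> lo=[1, 18, 33] (size 3, max 33) hi=[43, 50] (size 2, min 43) -> median=33
Step 6: insert 48 -> lo=[1, 18, 33] (size 3, max 33) hi=[43, 48, 50] (size 3, min 43) -> median=38

Answer: 18 34 43 38 33 38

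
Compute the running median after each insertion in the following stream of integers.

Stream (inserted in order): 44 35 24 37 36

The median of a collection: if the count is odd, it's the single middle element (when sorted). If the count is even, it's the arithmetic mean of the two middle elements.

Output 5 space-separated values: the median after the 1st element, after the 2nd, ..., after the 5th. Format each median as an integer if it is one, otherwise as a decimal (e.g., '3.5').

Step 1: insert 44 -> lo=[44] (size 1, max 44) hi=[] (size 0) -> median=44
Step 2: insert 35 -> lo=[35] (size 1, max 35) hi=[44] (size 1, min 44) -> median=39.5
Step 3: insert 24 -> lo=[24, 35] (size 2, max 35) hi=[44] (size 1, min 44) -> median=35
Step 4: insert 37 -> lo=[24, 35] (size 2, max 35) hi=[37, 44] (size 2, min 37) -> median=36
Step 5: insert 36 -> lo=[24, 35, 36] (size 3, max 36) hi=[37, 44] (size 2, min 37) -> median=36

Answer: 44 39.5 35 36 36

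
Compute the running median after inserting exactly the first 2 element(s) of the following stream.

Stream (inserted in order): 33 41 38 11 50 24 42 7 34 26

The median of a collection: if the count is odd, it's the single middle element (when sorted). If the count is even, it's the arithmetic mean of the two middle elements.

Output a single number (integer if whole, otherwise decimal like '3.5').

Answer: 37

Derivation:
Step 1: insert 33 -> lo=[33] (size 1, max 33) hi=[] (size 0) -> median=33
Step 2: insert 41 -> lo=[33] (size 1, max 33) hi=[41] (size 1, min 41) -> median=37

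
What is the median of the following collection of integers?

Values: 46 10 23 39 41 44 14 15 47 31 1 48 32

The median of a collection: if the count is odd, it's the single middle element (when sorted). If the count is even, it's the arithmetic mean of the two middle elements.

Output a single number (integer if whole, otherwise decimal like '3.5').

Answer: 32

Derivation:
Step 1: insert 46 -> lo=[46] (size 1, max 46) hi=[] (size 0) -> median=46
Step 2: insert 10 -> lo=[10] (size 1, max 10) hi=[46] (size 1, min 46) -> median=28
Step 3: insert 23 -> lo=[10, 23] (size 2, max 23) hi=[46] (size 1, min 46) -> median=23
Step 4: insert 39 -> lo=[10, 23] (size 2, max 23) hi=[39, 46] (size 2, min 39) -> median=31
Step 5: insert 41 -> lo=[10, 23, 39] (size 3, max 39) hi=[41, 46] (size 2, min 41) -> median=39
Step 6: insert 44 -> lo=[10, 23, 39] (size 3, max 39) hi=[41, 44, 46] (size 3, min 41) -> median=40
Step 7: insert 14 -> lo=[10, 14, 23, 39] (size 4, max 39) hi=[41, 44, 46] (size 3, min 41) -> median=39
Step 8: insert 15 -> lo=[10, 14, 15, 23] (size 4, max 23) hi=[39, 41, 44, 46] (size 4, min 39) -> median=31
Step 9: insert 47 -> lo=[10, 14, 15, 23, 39] (size 5, max 39) hi=[41, 44, 46, 47] (size 4, min 41) -> median=39
Step 10: insert 31 -> lo=[10, 14, 15, 23, 31] (size 5, max 31) hi=[39, 41, 44, 46, 47] (size 5, min 39) -> median=35
Step 11: insert 1 -> lo=[1, 10, 14, 15, 23, 31] (size 6, max 31) hi=[39, 41, 44, 46, 47] (size 5, min 39) -> median=31
Step 12: insert 48 -> lo=[1, 10, 14, 15, 23, 31] (size 6, max 31) hi=[39, 41, 44, 46, 47, 48] (size 6, min 39) -> median=35
Step 13: insert 32 -> lo=[1, 10, 14, 15, 23, 31, 32] (size 7, max 32) hi=[39, 41, 44, 46, 47, 48] (size 6, min 39) -> median=32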